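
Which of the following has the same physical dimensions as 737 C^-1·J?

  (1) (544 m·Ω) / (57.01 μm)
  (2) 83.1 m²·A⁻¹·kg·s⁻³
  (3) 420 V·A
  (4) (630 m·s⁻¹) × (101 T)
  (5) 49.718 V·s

(2)

Reference: J·C⁻¹ = N·m·(s·A)⁻¹ = kg·m²·s⁻³·A⁻¹.
Each option:
  (1) [kg·m³·s⁻³·A⁻²] / [m] = kg·m²·s⁻³·A⁻²
  (2) kg·m²·s⁻³·A⁻¹  ← same
  (3) V·A = J·C⁻¹·A = kg·m²·s⁻³
  (4) [m·s⁻¹] · [kg·s⁻²·A⁻¹] = kg·m·s⁻³·A⁻¹
  (5) V·s = J·C⁻¹·s = kg·m²·s⁻²·A⁻¹
Only (2) matches kg·m²·s⁻³·A⁻¹.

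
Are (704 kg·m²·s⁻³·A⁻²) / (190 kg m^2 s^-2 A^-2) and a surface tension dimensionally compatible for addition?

No

Dimensions:
  (704 kg·m²·s⁻³·A⁻²) / (190 kg m^2 s^-2 A^-2):  [kg·m²·s⁻³·A⁻²] / [kg·m²·s⁻²·A⁻²] = s⁻¹
  a surface tension:  [surface tension] = kg·s⁻²
s⁻¹ ≠ kg·s⁻², so they cannot be added.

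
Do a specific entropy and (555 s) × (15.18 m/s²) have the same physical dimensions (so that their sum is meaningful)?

No

In SI base units:
  a specific entropy:  [specific entropy] = m²·s⁻²·K⁻¹
  (555 s) × (15.18 m/s²):  [s] · [m·s⁻²] = m·s⁻¹
m²·s⁻²·K⁻¹ ≠ m·s⁻¹, so they cannot be added.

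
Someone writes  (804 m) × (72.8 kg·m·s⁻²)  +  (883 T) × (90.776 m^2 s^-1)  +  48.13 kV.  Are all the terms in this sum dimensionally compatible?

No

In SI base units:
  (804 m) × (72.8 kg·m·s⁻²):  [m] · [kg·m·s⁻²] = kg·m²·s⁻²
  (883 T) × (90.776 m^2 s^-1):  [kg·s⁻²·A⁻¹] · [m²·s⁻¹] = kg·m²·s⁻³·A⁻¹
  48.13 kV:  V = J·C⁻¹ = kg·m²·s⁻³·A⁻¹
The terms do not share a single dimension (kg·m²·s⁻² vs kg·m²·s⁻³·A⁻¹).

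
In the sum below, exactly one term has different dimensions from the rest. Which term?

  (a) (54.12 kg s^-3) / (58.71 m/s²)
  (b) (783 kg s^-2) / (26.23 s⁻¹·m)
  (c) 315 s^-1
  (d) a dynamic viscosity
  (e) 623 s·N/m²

(c)

Reduce each to base SI dimensions:
  (a) [kg·s⁻³] / [m·s⁻²] = kg·m⁻¹·s⁻¹
  (b) [kg·s⁻²] / [m·s⁻¹] = kg·m⁻¹·s⁻¹
  (c) s⁻¹
  (d) [dynamic viscosity] = kg·m⁻¹·s⁻¹
  (e) N·s·m⁻² = kg·m·s⁻²·s·m⁻² = kg·m⁻¹·s⁻¹
All reduce to kg·m⁻¹·s⁻¹ except (c), which is s⁻¹.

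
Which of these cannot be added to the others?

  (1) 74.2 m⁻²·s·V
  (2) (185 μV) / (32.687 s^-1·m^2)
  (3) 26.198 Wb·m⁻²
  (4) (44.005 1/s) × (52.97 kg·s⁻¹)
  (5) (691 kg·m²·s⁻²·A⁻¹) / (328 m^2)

(4)

Reduce each to base SI dimensions:
  (1) V·s·m⁻² = J·C⁻¹·s·m⁻² = kg·s⁻²·A⁻¹
  (2) [kg·m²·s⁻³·A⁻¹] / [m²·s⁻¹] = kg·s⁻²·A⁻¹
  (3) Wb·m⁻² = V·s·m⁻² = kg·s⁻²·A⁻¹
  (4) [s⁻¹] · [kg·s⁻¹] = kg·s⁻²
  (5) [kg·m²·s⁻²·A⁻¹] / [m²] = kg·s⁻²·A⁻¹
All reduce to kg·s⁻²·A⁻¹ except (4), which is kg·s⁻².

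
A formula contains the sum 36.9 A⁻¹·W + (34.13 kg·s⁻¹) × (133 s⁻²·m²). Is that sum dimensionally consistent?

No

Reduce each to base SI dimensions:
  36.9 A⁻¹·W:  W·A⁻¹ = J·s⁻¹·A⁻¹ = kg·m²·s⁻³·A⁻¹
  (34.13 kg·s⁻¹) × (133 s⁻²·m²):  [kg·s⁻¹] · [m²·s⁻²] = kg·m²·s⁻³
kg·m²·s⁻³·A⁻¹ ≠ kg·m²·s⁻³, so they cannot be added.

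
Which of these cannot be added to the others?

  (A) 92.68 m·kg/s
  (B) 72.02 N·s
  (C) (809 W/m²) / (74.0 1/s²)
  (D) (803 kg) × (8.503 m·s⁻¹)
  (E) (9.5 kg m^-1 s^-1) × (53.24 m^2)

Dimensions:
  (A) kg·m·s⁻¹
  (B) N·s = kg·m·s⁻²·s = kg·m·s⁻¹
  (C) [kg·s⁻³] / [s⁻²] = kg·s⁻¹
  (D) [kg] · [m·s⁻¹] = kg·m·s⁻¹
  (E) [kg·m⁻¹·s⁻¹] · [m²] = kg·m·s⁻¹
All reduce to kg·m·s⁻¹ except (C), which is kg·s⁻¹.

(C)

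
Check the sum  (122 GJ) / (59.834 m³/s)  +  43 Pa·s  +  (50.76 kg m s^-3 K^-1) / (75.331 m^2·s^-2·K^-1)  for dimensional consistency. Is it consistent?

Dimensions:
  (122 GJ) / (59.834 m³/s):  [kg·m²·s⁻²] / [m³·s⁻¹] = kg·m⁻¹·s⁻¹
  43 Pa·s:  Pa·s = N·m⁻²·s = kg·m⁻¹·s⁻¹
  (50.76 kg m s^-3 K^-1) / (75.331 m^2·s^-2·K^-1):  [kg·m·s⁻³·K⁻¹] / [m²·s⁻²·K⁻¹] = kg·m⁻¹·s⁻¹
Every term reduces to kg·m⁻¹·s⁻¹.

Yes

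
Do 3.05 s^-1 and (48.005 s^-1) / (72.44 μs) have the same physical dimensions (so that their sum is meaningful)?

Reduce each to base SI dimensions:
  3.05 s^-1:  s⁻¹
  (48.005 s^-1) / (72.44 μs):  [s⁻¹] / [s] = s⁻²
s⁻¹ ≠ s⁻², so they cannot be added.

No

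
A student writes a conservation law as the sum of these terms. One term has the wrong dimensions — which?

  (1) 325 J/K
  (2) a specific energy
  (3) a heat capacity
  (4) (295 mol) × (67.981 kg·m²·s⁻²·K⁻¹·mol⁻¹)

(2)

In SI base units:
  (1) J·K⁻¹ = N·m·K⁻¹ = kg·m²·s⁻²·K⁻¹
  (2) [specific energy] = m²·s⁻²
  (3) [heat capacity] = kg·m²·s⁻²·K⁻¹
  (4) [mol] · [kg·m²·s⁻²·K⁻¹·mol⁻¹] = kg·m²·s⁻²·K⁻¹
All reduce to kg·m²·s⁻²·K⁻¹ except (2), which is m²·s⁻².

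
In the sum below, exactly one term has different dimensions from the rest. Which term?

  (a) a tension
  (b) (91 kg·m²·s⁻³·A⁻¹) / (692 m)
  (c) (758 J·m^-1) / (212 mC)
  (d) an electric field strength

(a)

Work out the base dimensions of each:
  (a) [tension] = kg·m·s⁻²
  (b) [kg·m²·s⁻³·A⁻¹] / [m] = kg·m·s⁻³·A⁻¹
  (c) [kg·m·s⁻²] / [s·A] = kg·m·s⁻³·A⁻¹
  (d) [electric field strength] = kg·m·s⁻³·A⁻¹
All reduce to kg·m·s⁻³·A⁻¹ except (a), which is kg·m·s⁻².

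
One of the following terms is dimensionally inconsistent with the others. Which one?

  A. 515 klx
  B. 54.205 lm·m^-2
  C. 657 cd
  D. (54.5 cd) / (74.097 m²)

C.

In SI base units:
  A. lx = lm·m⁻² = m⁻²·cd
  B. lm·m⁻² = cd·m⁻² = m⁻²·cd
  C. cd
  D. [cd] / [m²] = m⁻²·cd
All reduce to m⁻²·cd except C., which is cd.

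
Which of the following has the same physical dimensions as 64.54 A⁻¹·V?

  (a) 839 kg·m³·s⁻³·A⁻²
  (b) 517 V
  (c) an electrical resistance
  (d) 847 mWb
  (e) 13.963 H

Reference: V·A⁻¹ = J·C⁻¹·A⁻¹ = kg·m²·s⁻³·A⁻².
Each option:
  (a) kg·m³·s⁻³·A⁻²
  (b) V = J·C⁻¹ = kg·m²·s⁻³·A⁻¹
  (c) [electrical resistance] = kg·m²·s⁻³·A⁻²  ← same
  (d) Wb = V·s = kg·m²·s⁻²·A⁻¹
  (e) H = V·s·A⁻¹ = kg·m²·s⁻²·A⁻²
Only (c) matches kg·m²·s⁻³·A⁻².

(c)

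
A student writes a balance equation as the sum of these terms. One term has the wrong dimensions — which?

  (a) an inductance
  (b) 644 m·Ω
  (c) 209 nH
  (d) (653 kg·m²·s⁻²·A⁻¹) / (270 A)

(b)

Reduce each to base SI dimensions:
  (a) [inductance] = kg·m²·s⁻²·A⁻²
  (b) Ω·m = V·A⁻¹·m = kg·m³·s⁻³·A⁻²
  (c) H = V·s·A⁻¹ = kg·m²·s⁻²·A⁻²
  (d) [kg·m²·s⁻²·A⁻¹] / [A] = kg·m²·s⁻²·A⁻²
All reduce to kg·m²·s⁻²·A⁻² except (b), which is kg·m³·s⁻³·A⁻².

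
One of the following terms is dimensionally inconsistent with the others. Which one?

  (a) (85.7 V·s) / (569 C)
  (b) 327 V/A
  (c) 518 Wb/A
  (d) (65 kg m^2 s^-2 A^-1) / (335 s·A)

(c)

Work out the base dimensions of each:
  (a) [kg·m²·s⁻²·A⁻¹] / [s·A] = kg·m²·s⁻³·A⁻²
  (b) V·A⁻¹ = J·C⁻¹·A⁻¹ = kg·m²·s⁻³·A⁻²
  (c) Wb·A⁻¹ = V·s·A⁻¹ = kg·m²·s⁻²·A⁻²
  (d) [kg·m²·s⁻²·A⁻¹] / [s·A] = kg·m²·s⁻³·A⁻²
All reduce to kg·m²·s⁻³·A⁻² except (c), which is kg·m²·s⁻²·A⁻².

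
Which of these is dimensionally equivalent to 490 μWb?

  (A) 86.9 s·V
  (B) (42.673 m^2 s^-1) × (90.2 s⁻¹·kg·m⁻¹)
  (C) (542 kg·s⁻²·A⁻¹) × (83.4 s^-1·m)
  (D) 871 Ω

(A)

Reference: Wb = V·s = kg·m²·s⁻²·A⁻¹.
Each option:
  (A) V·s = J·C⁻¹·s = kg·m²·s⁻²·A⁻¹  ← same
  (B) [m²·s⁻¹] · [kg·m⁻¹·s⁻¹] = kg·m·s⁻²
  (C) [kg·s⁻²·A⁻¹] · [m·s⁻¹] = kg·m·s⁻³·A⁻¹
  (D) Ω = V·A⁻¹ = kg·m²·s⁻³·A⁻²
Only (A) matches kg·m²·s⁻²·A⁻¹.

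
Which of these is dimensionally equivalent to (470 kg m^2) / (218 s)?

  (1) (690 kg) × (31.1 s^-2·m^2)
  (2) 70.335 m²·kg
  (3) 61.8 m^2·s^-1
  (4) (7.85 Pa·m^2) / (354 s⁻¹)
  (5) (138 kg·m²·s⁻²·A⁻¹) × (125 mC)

(5)

Reference: [kg·m²] / [s] = kg·m²·s⁻¹.
Each option:
  (1) [kg] · [m²·s⁻²] = kg·m²·s⁻²
  (2) kg·m²
  (3) m²·s⁻¹
  (4) [kg·m·s⁻²] / [s⁻¹] = kg·m·s⁻¹
  (5) [kg·m²·s⁻²·A⁻¹] · [s·A] = kg·m²·s⁻¹  ← same
Only (5) matches kg·m²·s⁻¹.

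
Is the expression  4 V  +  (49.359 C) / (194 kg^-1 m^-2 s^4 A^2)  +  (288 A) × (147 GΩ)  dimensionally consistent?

Yes

Work out the base dimensions of each:
  4 V:  V = J·C⁻¹ = kg·m²·s⁻³·A⁻¹
  (49.359 C) / (194 kg^-1 m^-2 s^4 A^2):  [s·A] / [kg⁻¹·m⁻²·s⁴·A²] = kg·m²·s⁻³·A⁻¹
  (288 A) × (147 GΩ):  [A] · [kg·m²·s⁻³·A⁻²] = kg·m²·s⁻³·A⁻¹
Every term reduces to kg·m²·s⁻³·A⁻¹.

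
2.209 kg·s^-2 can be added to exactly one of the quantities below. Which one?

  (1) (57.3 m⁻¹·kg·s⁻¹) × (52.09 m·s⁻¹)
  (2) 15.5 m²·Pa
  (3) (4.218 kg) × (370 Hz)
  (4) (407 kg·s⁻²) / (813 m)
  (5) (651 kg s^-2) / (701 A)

Reference: kg·s⁻².
Each option:
  (1) [kg·m⁻¹·s⁻¹] · [m·s⁻¹] = kg·s⁻²  ← same
  (2) Pa·m² = N·m⁻²·m² = kg·m·s⁻²
  (3) [kg] · [s⁻¹] = kg·s⁻¹
  (4) [kg·s⁻²] / [m] = kg·m⁻¹·s⁻²
  (5) [kg·s⁻²] / [A] = kg·s⁻²·A⁻¹
Only (1) matches kg·s⁻².

(1)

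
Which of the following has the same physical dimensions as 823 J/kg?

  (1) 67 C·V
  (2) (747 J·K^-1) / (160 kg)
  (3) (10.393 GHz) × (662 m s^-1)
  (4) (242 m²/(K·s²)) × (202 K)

Reference: J·kg⁻¹ = N·m·kg⁻¹ = m²·s⁻².
Each option:
  (1) C·V = s·A·J·C⁻¹ = kg·m²·s⁻²
  (2) [kg·m²·s⁻²·K⁻¹] / [kg] = m²·s⁻²·K⁻¹
  (3) [s⁻¹] · [m·s⁻¹] = m·s⁻²
  (4) [m²·s⁻²·K⁻¹] · [K] = m²·s⁻²  ← same
Only (4) matches m²·s⁻².

(4)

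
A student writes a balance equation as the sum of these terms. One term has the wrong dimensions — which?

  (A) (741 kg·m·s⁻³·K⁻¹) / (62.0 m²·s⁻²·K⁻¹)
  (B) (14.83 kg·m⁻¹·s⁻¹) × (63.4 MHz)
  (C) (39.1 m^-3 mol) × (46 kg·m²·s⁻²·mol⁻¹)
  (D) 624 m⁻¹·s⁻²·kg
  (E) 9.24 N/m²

Dimensions:
  (A) [kg·m·s⁻³·K⁻¹] / [m²·s⁻²·K⁻¹] = kg·m⁻¹·s⁻¹
  (B) [kg·m⁻¹·s⁻¹] · [s⁻¹] = kg·m⁻¹·s⁻²
  (C) [m⁻³·mol] · [kg·m²·s⁻²·mol⁻¹] = kg·m⁻¹·s⁻²
  (D) kg·m⁻¹·s⁻²
  (E) N·m⁻² = kg·m·s⁻²·m⁻² = kg·m⁻¹·s⁻²
All reduce to kg·m⁻¹·s⁻² except (A), which is kg·m⁻¹·s⁻¹.

(A)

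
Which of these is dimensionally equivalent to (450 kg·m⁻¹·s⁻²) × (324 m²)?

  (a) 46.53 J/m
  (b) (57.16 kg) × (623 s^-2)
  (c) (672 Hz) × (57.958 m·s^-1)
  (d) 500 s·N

(a)

Reference: [kg·m⁻¹·s⁻²] · [m²] = kg·m·s⁻².
Each option:
  (a) J·m⁻¹ = N·m·m⁻¹ = kg·m·s⁻²  ← same
  (b) [kg] · [s⁻²] = kg·s⁻²
  (c) [s⁻¹] · [m·s⁻¹] = m·s⁻²
  (d) N·s = kg·m·s⁻²·s = kg·m·s⁻¹
Only (a) matches kg·m·s⁻².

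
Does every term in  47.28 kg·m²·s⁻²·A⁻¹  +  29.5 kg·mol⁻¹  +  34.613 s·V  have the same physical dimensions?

Dimensions:
  47.28 kg·m²·s⁻²·A⁻¹:  kg·m²·s⁻²·A⁻¹
  29.5 kg·mol⁻¹:  kg·mol⁻¹
  34.613 s·V:  V·s = J·C⁻¹·s = kg·m²·s⁻²·A⁻¹
The terms do not share a single dimension (kg·mol⁻¹ vs kg·m²·s⁻²·A⁻¹).

No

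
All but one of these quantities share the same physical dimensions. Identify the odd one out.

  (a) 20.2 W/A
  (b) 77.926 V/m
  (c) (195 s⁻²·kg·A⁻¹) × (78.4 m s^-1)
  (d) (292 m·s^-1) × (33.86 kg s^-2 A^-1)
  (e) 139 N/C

(a)

In SI base units:
  (a) W·A⁻¹ = J·s⁻¹·A⁻¹ = kg·m²·s⁻³·A⁻¹
  (b) V·m⁻¹ = J·C⁻¹·m⁻¹ = kg·m·s⁻³·A⁻¹
  (c) [kg·s⁻²·A⁻¹] · [m·s⁻¹] = kg·m·s⁻³·A⁻¹
  (d) [m·s⁻¹] · [kg·s⁻²·A⁻¹] = kg·m·s⁻³·A⁻¹
  (e) N·C⁻¹ = kg·m·s⁻²·(s·A)⁻¹ = kg·m·s⁻³·A⁻¹
All reduce to kg·m·s⁻³·A⁻¹ except (a), which is kg·m²·s⁻³·A⁻¹.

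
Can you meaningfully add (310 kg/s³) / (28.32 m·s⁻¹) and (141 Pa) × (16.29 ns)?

No

Reduce each to base SI dimensions:
  (310 kg/s³) / (28.32 m·s⁻¹):  [kg·s⁻³] / [m·s⁻¹] = kg·m⁻¹·s⁻²
  (141 Pa) × (16.29 ns):  [kg·m⁻¹·s⁻²] · [s] = kg·m⁻¹·s⁻¹
kg·m⁻¹·s⁻² ≠ kg·m⁻¹·s⁻¹, so they cannot be added.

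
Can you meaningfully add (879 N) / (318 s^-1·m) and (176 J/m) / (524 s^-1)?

Reduce each to base SI dimensions:
  (879 N) / (318 s^-1·m):  [kg·m·s⁻²] / [m·s⁻¹] = kg·s⁻¹
  (176 J/m) / (524 s^-1):  [kg·m·s⁻²] / [s⁻¹] = kg·m·s⁻¹
kg·s⁻¹ ≠ kg·m·s⁻¹, so they cannot be added.

No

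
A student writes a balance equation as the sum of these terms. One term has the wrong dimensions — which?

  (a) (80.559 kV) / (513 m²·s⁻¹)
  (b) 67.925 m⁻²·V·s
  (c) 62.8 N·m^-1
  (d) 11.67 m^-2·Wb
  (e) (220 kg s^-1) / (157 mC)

In SI base units:
  (a) [kg·m²·s⁻³·A⁻¹] / [m²·s⁻¹] = kg·s⁻²·A⁻¹
  (b) V·s·m⁻² = J·C⁻¹·s·m⁻² = kg·s⁻²·A⁻¹
  (c) N·m⁻¹ = kg·m·s⁻²·m⁻¹ = kg·s⁻²
  (d) Wb·m⁻² = V·s·m⁻² = kg·s⁻²·A⁻¹
  (e) [kg·s⁻¹] / [s·A] = kg·s⁻²·A⁻¹
All reduce to kg·s⁻²·A⁻¹ except (c), which is kg·s⁻².

(c)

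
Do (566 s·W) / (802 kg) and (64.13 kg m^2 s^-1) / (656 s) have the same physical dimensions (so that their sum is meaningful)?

No

Work out the base dimensions of each:
  (566 s·W) / (802 kg):  [kg·m²·s⁻²] / [kg] = m²·s⁻²
  (64.13 kg m^2 s^-1) / (656 s):  [kg·m²·s⁻¹] / [s] = kg·m²·s⁻²
m²·s⁻² ≠ kg·m²·s⁻², so they cannot be added.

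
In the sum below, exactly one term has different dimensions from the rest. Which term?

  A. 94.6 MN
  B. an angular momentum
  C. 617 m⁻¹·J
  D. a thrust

In SI base units:
  A. N = kg·m·s⁻²
  B. [angular momentum] = kg·m²·s⁻¹
  C. J·m⁻¹ = N·m·m⁻¹ = kg·m·s⁻²
  D. [thrust] = kg·m·s⁻²
All reduce to kg·m·s⁻² except B., which is kg·m²·s⁻¹.

B.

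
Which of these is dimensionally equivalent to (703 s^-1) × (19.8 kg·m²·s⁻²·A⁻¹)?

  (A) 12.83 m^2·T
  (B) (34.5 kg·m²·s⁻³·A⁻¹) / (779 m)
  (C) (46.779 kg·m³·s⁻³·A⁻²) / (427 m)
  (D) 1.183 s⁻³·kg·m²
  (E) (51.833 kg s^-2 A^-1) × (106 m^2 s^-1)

(E)

Reference: [s⁻¹] · [kg·m²·s⁻²·A⁻¹] = kg·m²·s⁻³·A⁻¹.
Each option:
  (A) T·m² = Wb·m⁻²·m² = kg·m²·s⁻²·A⁻¹
  (B) [kg·m²·s⁻³·A⁻¹] / [m] = kg·m·s⁻³·A⁻¹
  (C) [kg·m³·s⁻³·A⁻²] / [m] = kg·m²·s⁻³·A⁻²
  (D) kg·m²·s⁻³
  (E) [kg·s⁻²·A⁻¹] · [m²·s⁻¹] = kg·m²·s⁻³·A⁻¹  ← same
Only (E) matches kg·m²·s⁻³·A⁻¹.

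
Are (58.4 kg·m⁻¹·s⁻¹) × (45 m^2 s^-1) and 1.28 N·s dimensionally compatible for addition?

Reduce each to base SI dimensions:
  (58.4 kg·m⁻¹·s⁻¹) × (45 m^2 s^-1):  [kg·m⁻¹·s⁻¹] · [m²·s⁻¹] = kg·m·s⁻²
  1.28 N·s:  N·s = kg·m·s⁻²·s = kg·m·s⁻¹
kg·m·s⁻² ≠ kg·m·s⁻¹, so they cannot be added.

No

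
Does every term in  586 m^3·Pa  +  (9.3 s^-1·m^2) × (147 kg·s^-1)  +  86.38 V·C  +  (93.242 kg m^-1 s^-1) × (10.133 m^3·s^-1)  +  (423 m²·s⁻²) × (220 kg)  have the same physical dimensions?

Yes

In SI base units:
  586 m^3·Pa:  Pa·m³ = N·m⁻²·m³ = kg·m²·s⁻²
  (9.3 s^-1·m^2) × (147 kg·s^-1):  [m²·s⁻¹] · [kg·s⁻¹] = kg·m²·s⁻²
  86.38 V·C:  C·V = s·A·J·C⁻¹ = kg·m²·s⁻²
  (93.242 kg m^-1 s^-1) × (10.133 m^3·s^-1):  [kg·m⁻¹·s⁻¹] · [m³·s⁻¹] = kg·m²·s⁻²
  (423 m²·s⁻²) × (220 kg):  [m²·s⁻²] · [kg] = kg·m²·s⁻²
Every term reduces to kg·m²·s⁻².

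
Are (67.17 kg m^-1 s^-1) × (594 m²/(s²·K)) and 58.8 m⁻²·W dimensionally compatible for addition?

No

Reduce each to base SI dimensions:
  (67.17 kg m^-1 s^-1) × (594 m²/(s²·K)):  [kg·m⁻¹·s⁻¹] · [m²·s⁻²·K⁻¹] = kg·m·s⁻³·K⁻¹
  58.8 m⁻²·W:  W·m⁻² = J·s⁻¹·m⁻² = kg·s⁻³
kg·m·s⁻³·K⁻¹ ≠ kg·s⁻³, so they cannot be added.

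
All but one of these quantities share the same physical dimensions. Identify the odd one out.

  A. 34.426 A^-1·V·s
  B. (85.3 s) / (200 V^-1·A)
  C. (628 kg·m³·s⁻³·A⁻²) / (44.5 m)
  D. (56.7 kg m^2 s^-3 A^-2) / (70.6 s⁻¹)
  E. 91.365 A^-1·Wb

Reduce each to base SI dimensions:
  A. V·s·A⁻¹ = J·C⁻¹·s·A⁻¹ = kg·m²·s⁻²·A⁻²
  B. [s] / [kg⁻¹·m⁻²·s³·A²] = kg·m²·s⁻²·A⁻²
  C. [kg·m³·s⁻³·A⁻²] / [m] = kg·m²·s⁻³·A⁻²
  D. [kg·m²·s⁻³·A⁻²] / [s⁻¹] = kg·m²·s⁻²·A⁻²
  E. Wb·A⁻¹ = V·s·A⁻¹ = kg·m²·s⁻²·A⁻²
All reduce to kg·m²·s⁻²·A⁻² except C., which is kg·m²·s⁻³·A⁻².

C.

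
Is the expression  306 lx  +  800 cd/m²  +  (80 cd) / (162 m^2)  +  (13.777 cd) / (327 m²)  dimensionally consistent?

Yes

Work out the base dimensions of each:
  306 lx:  lx = lm·m⁻² = m⁻²·cd
  800 cd/m²:  cd·m⁻² = m⁻²·cd
  (80 cd) / (162 m^2):  [cd] / [m²] = m⁻²·cd
  (13.777 cd) / (327 m²):  [cd] / [m²] = m⁻²·cd
Every term reduces to m⁻²·cd.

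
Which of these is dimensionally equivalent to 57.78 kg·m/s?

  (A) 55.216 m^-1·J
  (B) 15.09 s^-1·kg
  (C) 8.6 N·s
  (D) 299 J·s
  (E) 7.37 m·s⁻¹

Reference: kg·m·s⁻¹.
Each option:
  (A) J·m⁻¹ = N·m·m⁻¹ = kg·m·s⁻²
  (B) kg·s⁻¹
  (C) N·s = kg·m·s⁻²·s = kg·m·s⁻¹  ← same
  (D) J·s = N·m·s = kg·m²·s⁻¹
  (E) m·s⁻¹
Only (C) matches kg·m·s⁻¹.

(C)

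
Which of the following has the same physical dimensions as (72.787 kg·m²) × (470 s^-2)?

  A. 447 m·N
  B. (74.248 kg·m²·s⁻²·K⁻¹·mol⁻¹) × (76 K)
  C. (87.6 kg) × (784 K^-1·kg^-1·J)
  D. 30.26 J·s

A.

Reference: [kg·m²] · [s⁻²] = kg·m²·s⁻².
Each option:
  A. N·m = kg·m·s⁻²·m = kg·m²·s⁻²  ← same
  B. [kg·m²·s⁻²·K⁻¹·mol⁻¹] · [K] = kg·m²·s⁻²·mol⁻¹
  C. [kg] · [m²·s⁻²·K⁻¹] = kg·m²·s⁻²·K⁻¹
  D. J·s = N·m·s = kg·m²·s⁻¹
Only A. matches kg·m²·s⁻².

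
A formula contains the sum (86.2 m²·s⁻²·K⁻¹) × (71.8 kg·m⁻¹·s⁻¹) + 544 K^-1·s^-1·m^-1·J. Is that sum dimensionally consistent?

Work out the base dimensions of each:
  (86.2 m²·s⁻²·K⁻¹) × (71.8 kg·m⁻¹·s⁻¹):  [m²·s⁻²·K⁻¹] · [kg·m⁻¹·s⁻¹] = kg·m·s⁻³·K⁻¹
  544 K^-1·s^-1·m^-1·J:  J·s⁻¹·m⁻¹·K⁻¹ = N·m·s⁻¹·m⁻¹·K⁻¹ = kg·m·s⁻³·K⁻¹
Both are kg·m·s⁻³·K⁻¹, so they have the same dimensions and can be added.

Yes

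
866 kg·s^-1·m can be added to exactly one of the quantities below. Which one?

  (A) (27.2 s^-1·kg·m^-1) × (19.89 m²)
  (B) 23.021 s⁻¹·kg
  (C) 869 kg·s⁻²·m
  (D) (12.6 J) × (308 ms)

Reference: kg·m·s⁻¹.
Each option:
  (A) [kg·m⁻¹·s⁻¹] · [m²] = kg·m·s⁻¹  ← same
  (B) kg·s⁻¹
  (C) kg·m·s⁻²
  (D) [kg·m²·s⁻²] · [s] = kg·m²·s⁻¹
Only (A) matches kg·m·s⁻¹.

(A)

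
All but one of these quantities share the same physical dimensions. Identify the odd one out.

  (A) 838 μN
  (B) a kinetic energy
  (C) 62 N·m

Dimensions:
  (A) N = kg·m·s⁻²
  (B) [kinetic energy] = kg·m²·s⁻²
  (C) N·m = kg·m·s⁻²·m = kg·m²·s⁻²
All reduce to kg·m²·s⁻² except (A), which is kg·m·s⁻².

(A)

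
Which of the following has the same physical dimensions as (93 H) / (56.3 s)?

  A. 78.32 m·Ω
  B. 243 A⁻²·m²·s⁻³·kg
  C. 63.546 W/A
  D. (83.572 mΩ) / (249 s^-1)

Reference: [kg·m²·s⁻²·A⁻²] / [s] = kg·m²·s⁻³·A⁻².
Each option:
  A. Ω·m = V·A⁻¹·m = kg·m³·s⁻³·A⁻²
  B. kg·m²·s⁻³·A⁻²  ← same
  C. W·A⁻¹ = J·s⁻¹·A⁻¹ = kg·m²·s⁻³·A⁻¹
  D. [kg·m²·s⁻³·A⁻²] / [s⁻¹] = kg·m²·s⁻²·A⁻²
Only B. matches kg·m²·s⁻³·A⁻².

B.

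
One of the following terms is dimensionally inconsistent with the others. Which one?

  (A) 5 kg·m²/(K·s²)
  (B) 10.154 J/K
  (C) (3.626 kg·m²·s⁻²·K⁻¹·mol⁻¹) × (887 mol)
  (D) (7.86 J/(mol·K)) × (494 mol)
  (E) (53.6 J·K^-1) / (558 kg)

(E)

Expand each in SI base units:
  (A) kg·m²·s⁻²·K⁻¹
  (B) J·K⁻¹ = N·m·K⁻¹ = kg·m²·s⁻²·K⁻¹
  (C) [kg·m²·s⁻²·K⁻¹·mol⁻¹] · [mol] = kg·m²·s⁻²·K⁻¹
  (D) [kg·m²·s⁻²·K⁻¹·mol⁻¹] · [mol] = kg·m²·s⁻²·K⁻¹
  (E) [kg·m²·s⁻²·K⁻¹] / [kg] = m²·s⁻²·K⁻¹
All reduce to kg·m²·s⁻²·K⁻¹ except (E), which is m²·s⁻²·K⁻¹.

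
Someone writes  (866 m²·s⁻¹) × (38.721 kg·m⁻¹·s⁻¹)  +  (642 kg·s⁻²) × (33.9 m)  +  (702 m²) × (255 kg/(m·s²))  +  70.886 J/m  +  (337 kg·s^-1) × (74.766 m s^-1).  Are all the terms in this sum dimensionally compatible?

Yes

Dimensions:
  (866 m²·s⁻¹) × (38.721 kg·m⁻¹·s⁻¹):  [m²·s⁻¹] · [kg·m⁻¹·s⁻¹] = kg·m·s⁻²
  (642 kg·s⁻²) × (33.9 m):  [kg·s⁻²] · [m] = kg·m·s⁻²
  (702 m²) × (255 kg/(m·s²)):  [m²] · [kg·m⁻¹·s⁻²] = kg·m·s⁻²
  70.886 J/m:  J·m⁻¹ = N·m·m⁻¹ = kg·m·s⁻²
  (337 kg·s^-1) × (74.766 m s^-1):  [kg·s⁻¹] · [m·s⁻¹] = kg·m·s⁻²
Every term reduces to kg·m·s⁻².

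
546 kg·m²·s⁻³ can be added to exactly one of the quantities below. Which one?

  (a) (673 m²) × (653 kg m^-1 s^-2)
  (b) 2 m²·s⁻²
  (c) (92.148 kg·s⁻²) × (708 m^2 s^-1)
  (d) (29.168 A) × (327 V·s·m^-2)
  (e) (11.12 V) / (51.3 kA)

(c)

Reference: kg·m²·s⁻³.
Each option:
  (a) [m²] · [kg·m⁻¹·s⁻²] = kg·m·s⁻²
  (b) m²·s⁻²
  (c) [kg·s⁻²] · [m²·s⁻¹] = kg·m²·s⁻³  ← same
  (d) [A] · [kg·s⁻²·A⁻¹] = kg·s⁻²
  (e) [kg·m²·s⁻³·A⁻¹] / [A] = kg·m²·s⁻³·A⁻²
Only (c) matches kg·m²·s⁻³.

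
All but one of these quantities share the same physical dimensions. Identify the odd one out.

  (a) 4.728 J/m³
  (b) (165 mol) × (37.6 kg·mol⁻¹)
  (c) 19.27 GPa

Expand each in SI base units:
  (a) J·m⁻³ = N·m·m⁻³ = kg·m⁻¹·s⁻²
  (b) [mol] · [kg·mol⁻¹] = kg
  (c) Pa = N·m⁻² = kg·m⁻¹·s⁻²
All reduce to kg·m⁻¹·s⁻² except (b), which is kg.

(b)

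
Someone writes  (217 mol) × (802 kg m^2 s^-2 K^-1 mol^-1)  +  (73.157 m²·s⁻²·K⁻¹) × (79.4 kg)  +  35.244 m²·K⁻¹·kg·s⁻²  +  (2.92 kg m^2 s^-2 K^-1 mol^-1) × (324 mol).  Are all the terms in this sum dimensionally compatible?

In SI base units:
  (217 mol) × (802 kg m^2 s^-2 K^-1 mol^-1):  [mol] · [kg·m²·s⁻²·K⁻¹·mol⁻¹] = kg·m²·s⁻²·K⁻¹
  (73.157 m²·s⁻²·K⁻¹) × (79.4 kg):  [m²·s⁻²·K⁻¹] · [kg] = kg·m²·s⁻²·K⁻¹
  35.244 m²·K⁻¹·kg·s⁻²:  kg·m²·s⁻²·K⁻¹
  (2.92 kg m^2 s^-2 K^-1 mol^-1) × (324 mol):  [kg·m²·s⁻²·K⁻¹·mol⁻¹] · [mol] = kg·m²·s⁻²·K⁻¹
Every term reduces to kg·m²·s⁻²·K⁻¹.

Yes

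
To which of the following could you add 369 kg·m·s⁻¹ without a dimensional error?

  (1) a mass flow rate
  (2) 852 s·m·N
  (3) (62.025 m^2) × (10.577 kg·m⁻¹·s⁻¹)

Reference: kg·m·s⁻¹.
Each option:
  (1) [mass flow rate] = kg·s⁻¹
  (2) N·m·s = kg·m·s⁻²·m·s = kg·m²·s⁻¹
  (3) [m²] · [kg·m⁻¹·s⁻¹] = kg·m·s⁻¹  ← same
Only (3) matches kg·m·s⁻¹.

(3)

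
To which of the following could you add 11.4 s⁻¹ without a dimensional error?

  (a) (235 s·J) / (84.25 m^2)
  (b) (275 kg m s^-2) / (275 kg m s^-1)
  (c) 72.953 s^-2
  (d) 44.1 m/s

(b)

Reference: s⁻¹.
Each option:
  (a) [kg·m²·s⁻¹] / [m²] = kg·s⁻¹
  (b) [kg·m·s⁻²] / [kg·m·s⁻¹] = s⁻¹  ← same
  (c) s⁻²
  (d) m·s⁻¹
Only (b) matches s⁻¹.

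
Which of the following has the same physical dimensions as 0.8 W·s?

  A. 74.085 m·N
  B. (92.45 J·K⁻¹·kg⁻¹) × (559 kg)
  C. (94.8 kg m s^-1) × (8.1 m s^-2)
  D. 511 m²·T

A.

Reference: W·s = J·s⁻¹·s = kg·m²·s⁻².
Each option:
  A. N·m = kg·m·s⁻²·m = kg·m²·s⁻²  ← same
  B. [m²·s⁻²·K⁻¹] · [kg] = kg·m²·s⁻²·K⁻¹
  C. [kg·m·s⁻¹] · [m·s⁻²] = kg·m²·s⁻³
  D. T·m² = Wb·m⁻²·m² = kg·m²·s⁻²·A⁻¹
Only A. matches kg·m²·s⁻².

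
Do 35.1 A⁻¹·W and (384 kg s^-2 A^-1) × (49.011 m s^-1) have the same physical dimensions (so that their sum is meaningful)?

In SI base units:
  35.1 A⁻¹·W:  W·A⁻¹ = J·s⁻¹·A⁻¹ = kg·m²·s⁻³·A⁻¹
  (384 kg s^-2 A^-1) × (49.011 m s^-1):  [kg·s⁻²·A⁻¹] · [m·s⁻¹] = kg·m·s⁻³·A⁻¹
kg·m²·s⁻³·A⁻¹ ≠ kg·m·s⁻³·A⁻¹, so they cannot be added.

No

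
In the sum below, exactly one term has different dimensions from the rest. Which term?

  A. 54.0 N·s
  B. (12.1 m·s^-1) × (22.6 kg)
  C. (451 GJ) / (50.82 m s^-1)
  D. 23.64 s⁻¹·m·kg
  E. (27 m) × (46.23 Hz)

In SI base units:
  A. N·s = kg·m·s⁻²·s = kg·m·s⁻¹
  B. [m·s⁻¹] · [kg] = kg·m·s⁻¹
  C. [kg·m²·s⁻²] / [m·s⁻¹] = kg·m·s⁻¹
  D. kg·m·s⁻¹
  E. [m] · [s⁻¹] = m·s⁻¹
All reduce to kg·m·s⁻¹ except E., which is m·s⁻¹.

E.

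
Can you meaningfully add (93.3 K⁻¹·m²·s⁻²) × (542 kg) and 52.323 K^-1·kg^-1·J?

No

In SI base units:
  (93.3 K⁻¹·m²·s⁻²) × (542 kg):  [m²·s⁻²·K⁻¹] · [kg] = kg·m²·s⁻²·K⁻¹
  52.323 K^-1·kg^-1·J:  J·kg⁻¹·K⁻¹ = N·m·kg⁻¹·K⁻¹ = m²·s⁻²·K⁻¹
kg·m²·s⁻²·K⁻¹ ≠ m²·s⁻²·K⁻¹, so they cannot be added.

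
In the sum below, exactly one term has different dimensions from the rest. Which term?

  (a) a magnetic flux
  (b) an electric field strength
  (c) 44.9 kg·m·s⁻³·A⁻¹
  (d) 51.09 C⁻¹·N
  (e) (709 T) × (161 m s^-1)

(a)

Expand each in SI base units:
  (a) [magnetic flux] = kg·m²·s⁻²·A⁻¹
  (b) [electric field strength] = kg·m·s⁻³·A⁻¹
  (c) kg·m·s⁻³·A⁻¹
  (d) N·C⁻¹ = kg·m·s⁻²·(s·A)⁻¹ = kg·m·s⁻³·A⁻¹
  (e) [kg·s⁻²·A⁻¹] · [m·s⁻¹] = kg·m·s⁻³·A⁻¹
All reduce to kg·m·s⁻³·A⁻¹ except (a), which is kg·m²·s⁻²·A⁻¹.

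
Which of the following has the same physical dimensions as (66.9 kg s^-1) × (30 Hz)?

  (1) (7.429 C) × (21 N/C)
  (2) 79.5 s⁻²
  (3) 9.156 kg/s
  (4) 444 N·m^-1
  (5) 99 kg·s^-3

Reference: [kg·s⁻¹] · [s⁻¹] = kg·s⁻².
Each option:
  (1) [s·A] · [kg·m·s⁻³·A⁻¹] = kg·m·s⁻²
  (2) s⁻²
  (3) kg·s⁻¹
  (4) N·m⁻¹ = kg·m·s⁻²·m⁻¹ = kg·s⁻²  ← same
  (5) kg·s⁻³
Only (4) matches kg·s⁻².

(4)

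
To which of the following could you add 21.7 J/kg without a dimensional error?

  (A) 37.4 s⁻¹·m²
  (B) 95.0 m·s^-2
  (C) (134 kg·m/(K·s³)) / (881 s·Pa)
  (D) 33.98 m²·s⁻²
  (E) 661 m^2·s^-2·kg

Reference: J·kg⁻¹ = N·m·kg⁻¹ = m²·s⁻².
Each option:
  (A) m²·s⁻¹
  (B) m·s⁻²
  (C) [kg·m·s⁻³·K⁻¹] / [kg·m⁻¹·s⁻¹] = m²·s⁻²·K⁻¹
  (D) m²·s⁻²  ← same
  (E) kg·m²·s⁻²
Only (D) matches m²·s⁻².

(D)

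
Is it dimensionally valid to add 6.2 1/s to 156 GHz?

Yes

Expand each in SI base units:
  6.2 1/s:  s⁻¹
  156 GHz:  Hz = s⁻¹
Both are s⁻¹, so they have the same dimensions and can be added.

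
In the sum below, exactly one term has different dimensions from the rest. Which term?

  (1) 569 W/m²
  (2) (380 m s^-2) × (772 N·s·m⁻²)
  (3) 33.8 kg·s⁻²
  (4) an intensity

Reduce each to base SI dimensions:
  (1) W·m⁻² = J·s⁻¹·m⁻² = kg·s⁻³
  (2) [m·s⁻²] · [kg·m⁻¹·s⁻¹] = kg·s⁻³
  (3) kg·s⁻²
  (4) [intensity] = kg·s⁻³
All reduce to kg·s⁻³ except (3), which is kg·s⁻².

(3)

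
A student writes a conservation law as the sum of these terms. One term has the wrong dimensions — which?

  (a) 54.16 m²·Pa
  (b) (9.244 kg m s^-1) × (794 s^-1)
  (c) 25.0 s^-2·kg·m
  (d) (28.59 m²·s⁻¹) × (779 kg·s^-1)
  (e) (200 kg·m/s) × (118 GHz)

(d)

In SI base units:
  (a) Pa·m² = N·m⁻²·m² = kg·m·s⁻²
  (b) [kg·m·s⁻¹] · [s⁻¹] = kg·m·s⁻²
  (c) kg·m·s⁻²
  (d) [m²·s⁻¹] · [kg·s⁻¹] = kg·m²·s⁻²
  (e) [kg·m·s⁻¹] · [s⁻¹] = kg·m·s⁻²
All reduce to kg·m·s⁻² except (d), which is kg·m²·s⁻².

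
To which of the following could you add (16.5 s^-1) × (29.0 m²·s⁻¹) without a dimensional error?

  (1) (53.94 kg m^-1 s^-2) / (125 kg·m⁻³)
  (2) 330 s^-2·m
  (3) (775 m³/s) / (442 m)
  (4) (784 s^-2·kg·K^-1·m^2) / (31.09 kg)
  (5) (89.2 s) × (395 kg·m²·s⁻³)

Reference: [s⁻¹] · [m²·s⁻¹] = m²·s⁻².
Each option:
  (1) [kg·m⁻¹·s⁻²] / [kg·m⁻³] = m²·s⁻²  ← same
  (2) m·s⁻²
  (3) [m³·s⁻¹] / [m] = m²·s⁻¹
  (4) [kg·m²·s⁻²·K⁻¹] / [kg] = m²·s⁻²·K⁻¹
  (5) [s] · [kg·m²·s⁻³] = kg·m²·s⁻²
Only (1) matches m²·s⁻².

(1)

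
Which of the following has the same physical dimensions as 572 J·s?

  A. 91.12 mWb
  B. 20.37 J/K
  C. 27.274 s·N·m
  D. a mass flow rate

C.

Reference: J·s = N·m·s = kg·m²·s⁻¹.
Each option:
  A. Wb = V·s = kg·m²·s⁻²·A⁻¹
  B. J·K⁻¹ = N·m·K⁻¹ = kg·m²·s⁻²·K⁻¹
  C. N·m·s = kg·m·s⁻²·m·s = kg·m²·s⁻¹  ← same
  D. [mass flow rate] = kg·s⁻¹
Only C. matches kg·m²·s⁻¹.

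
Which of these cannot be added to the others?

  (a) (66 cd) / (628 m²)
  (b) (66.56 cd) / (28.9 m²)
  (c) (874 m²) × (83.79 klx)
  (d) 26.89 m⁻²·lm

Dimensions:
  (a) [cd] / [m²] = m⁻²·cd
  (b) [cd] / [m²] = m⁻²·cd
  (c) [m²] · [m⁻²·cd] = cd
  (d) lm·m⁻² = cd·m⁻² = m⁻²·cd
All reduce to m⁻²·cd except (c), which is cd.

(c)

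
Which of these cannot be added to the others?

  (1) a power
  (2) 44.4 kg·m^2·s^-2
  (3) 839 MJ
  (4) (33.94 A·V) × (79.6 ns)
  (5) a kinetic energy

Reduce each to base SI dimensions:
  (1) [power] = kg·m²·s⁻³
  (2) kg·m²·s⁻²
  (3) J = N·m = kg·m²·s⁻²
  (4) [kg·m²·s⁻³] · [s] = kg·m²·s⁻²
  (5) [kinetic energy] = kg·m²·s⁻²
All reduce to kg·m²·s⁻² except (1), which is kg·m²·s⁻³.

(1)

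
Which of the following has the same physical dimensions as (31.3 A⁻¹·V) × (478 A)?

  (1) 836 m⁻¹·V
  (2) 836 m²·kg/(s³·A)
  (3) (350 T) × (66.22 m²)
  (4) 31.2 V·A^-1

(2)

Reference: [kg·m²·s⁻³·A⁻²] · [A] = kg·m²·s⁻³·A⁻¹.
Each option:
  (1) V·m⁻¹ = J·C⁻¹·m⁻¹ = kg·m·s⁻³·A⁻¹
  (2) kg·m²·s⁻³·A⁻¹  ← same
  (3) [kg·s⁻²·A⁻¹] · [m²] = kg·m²·s⁻²·A⁻¹
  (4) V·A⁻¹ = J·C⁻¹·A⁻¹ = kg·m²·s⁻³·A⁻²
Only (2) matches kg·m²·s⁻³·A⁻¹.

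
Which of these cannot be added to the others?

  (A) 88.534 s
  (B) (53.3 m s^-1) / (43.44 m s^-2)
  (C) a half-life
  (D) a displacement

(D)

Dimensions:
  (A) s
  (B) [m·s⁻¹] / [m·s⁻²] = s
  (C) [half-life] = s
  (D) [displacement] = m
All reduce to s except (D), which is m.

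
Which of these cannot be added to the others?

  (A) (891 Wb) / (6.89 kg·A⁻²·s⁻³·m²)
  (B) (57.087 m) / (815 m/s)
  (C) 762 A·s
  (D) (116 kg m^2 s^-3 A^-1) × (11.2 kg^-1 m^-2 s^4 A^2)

(B)

In SI base units:
  (A) [kg·m²·s⁻²·A⁻¹] / [kg·m²·s⁻³·A⁻²] = s·A
  (B) [m] / [m·s⁻¹] = s
  (C) A·s = s·A
  (D) [kg·m²·s⁻³·A⁻¹] · [kg⁻¹·m⁻²·s⁴·A²] = s·A
All reduce to s·A except (B), which is s.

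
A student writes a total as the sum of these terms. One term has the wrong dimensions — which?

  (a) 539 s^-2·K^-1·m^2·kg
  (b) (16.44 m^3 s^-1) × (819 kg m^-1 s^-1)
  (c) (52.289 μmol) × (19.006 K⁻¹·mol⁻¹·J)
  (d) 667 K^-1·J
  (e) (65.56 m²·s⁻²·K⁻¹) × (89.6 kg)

In SI base units:
  (a) kg·m²·s⁻²·K⁻¹
  (b) [m³·s⁻¹] · [kg·m⁻¹·s⁻¹] = kg·m²·s⁻²
  (c) [mol] · [kg·m²·s⁻²·K⁻¹·mol⁻¹] = kg·m²·s⁻²·K⁻¹
  (d) J·K⁻¹ = N·m·K⁻¹ = kg·m²·s⁻²·K⁻¹
  (e) [m²·s⁻²·K⁻¹] · [kg] = kg·m²·s⁻²·K⁻¹
All reduce to kg·m²·s⁻²·K⁻¹ except (b), which is kg·m²·s⁻².

(b)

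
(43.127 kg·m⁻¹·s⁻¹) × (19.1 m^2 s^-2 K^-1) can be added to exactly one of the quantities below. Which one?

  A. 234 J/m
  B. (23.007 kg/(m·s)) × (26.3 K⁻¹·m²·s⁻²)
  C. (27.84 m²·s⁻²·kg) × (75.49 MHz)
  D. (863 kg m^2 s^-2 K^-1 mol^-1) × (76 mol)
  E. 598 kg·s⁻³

B.

Reference: [kg·m⁻¹·s⁻¹] · [m²·s⁻²·K⁻¹] = kg·m·s⁻³·K⁻¹.
Each option:
  A. J·m⁻¹ = N·m·m⁻¹ = kg·m·s⁻²
  B. [kg·m⁻¹·s⁻¹] · [m²·s⁻²·K⁻¹] = kg·m·s⁻³·K⁻¹  ← same
  C. [kg·m²·s⁻²] · [s⁻¹] = kg·m²·s⁻³
  D. [kg·m²·s⁻²·K⁻¹·mol⁻¹] · [mol] = kg·m²·s⁻²·K⁻¹
  E. kg·s⁻³
Only B. matches kg·m·s⁻³·K⁻¹.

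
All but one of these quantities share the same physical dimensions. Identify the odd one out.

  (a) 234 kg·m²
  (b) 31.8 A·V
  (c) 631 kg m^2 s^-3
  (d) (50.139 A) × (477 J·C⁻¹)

Work out the base dimensions of each:
  (a) kg·m²
  (b) V·A = J·C⁻¹·A = kg·m²·s⁻³
  (c) kg·m²·s⁻³
  (d) [A] · [kg·m²·s⁻³·A⁻¹] = kg·m²·s⁻³
All reduce to kg·m²·s⁻³ except (a), which is kg·m².

(a)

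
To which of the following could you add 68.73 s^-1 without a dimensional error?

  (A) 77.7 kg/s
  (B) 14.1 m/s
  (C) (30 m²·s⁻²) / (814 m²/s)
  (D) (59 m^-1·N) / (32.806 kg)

Reference: s⁻¹.
Each option:
  (A) kg·s⁻¹
  (B) m·s⁻¹
  (C) [m²·s⁻²] / [m²·s⁻¹] = s⁻¹  ← same
  (D) [kg·s⁻²] / [kg] = s⁻²
Only (C) matches s⁻¹.

(C)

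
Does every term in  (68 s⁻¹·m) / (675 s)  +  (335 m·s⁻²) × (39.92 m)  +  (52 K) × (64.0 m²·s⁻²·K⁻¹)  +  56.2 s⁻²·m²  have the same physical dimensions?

In SI base units:
  (68 s⁻¹·m) / (675 s):  [m·s⁻¹] / [s] = m·s⁻²
  (335 m·s⁻²) × (39.92 m):  [m·s⁻²] · [m] = m²·s⁻²
  (52 K) × (64.0 m²·s⁻²·K⁻¹):  [K] · [m²·s⁻²·K⁻¹] = m²·s⁻²
  56.2 s⁻²·m²:  m²·s⁻²
The terms do not share a single dimension (m²·s⁻² vs m·s⁻²).

No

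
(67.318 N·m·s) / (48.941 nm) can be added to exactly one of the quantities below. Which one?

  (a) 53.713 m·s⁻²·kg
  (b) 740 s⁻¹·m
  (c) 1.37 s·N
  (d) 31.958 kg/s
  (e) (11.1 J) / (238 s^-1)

(c)

Reference: [kg·m²·s⁻¹] / [m] = kg·m·s⁻¹.
Each option:
  (a) kg·m·s⁻²
  (b) m·s⁻¹
  (c) N·s = kg·m·s⁻²·s = kg·m·s⁻¹  ← same
  (d) kg·s⁻¹
  (e) [kg·m²·s⁻²] / [s⁻¹] = kg·m²·s⁻¹
Only (c) matches kg·m·s⁻¹.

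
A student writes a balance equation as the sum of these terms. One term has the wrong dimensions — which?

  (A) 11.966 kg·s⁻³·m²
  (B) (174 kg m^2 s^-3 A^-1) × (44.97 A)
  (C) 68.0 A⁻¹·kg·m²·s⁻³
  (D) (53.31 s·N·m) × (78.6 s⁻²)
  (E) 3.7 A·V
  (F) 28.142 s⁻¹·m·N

(C)

In SI base units:
  (A) kg·m²·s⁻³
  (B) [kg·m²·s⁻³·A⁻¹] · [A] = kg·m²·s⁻³
  (C) kg·m²·s⁻³·A⁻¹
  (D) [kg·m²·s⁻¹] · [s⁻²] = kg·m²·s⁻³
  (E) V·A = J·C⁻¹·A = kg·m²·s⁻³
  (F) N·m·s⁻¹ = kg·m·s⁻²·m·s⁻¹ = kg·m²·s⁻³
All reduce to kg·m²·s⁻³ except (C), which is kg·m²·s⁻³·A⁻¹.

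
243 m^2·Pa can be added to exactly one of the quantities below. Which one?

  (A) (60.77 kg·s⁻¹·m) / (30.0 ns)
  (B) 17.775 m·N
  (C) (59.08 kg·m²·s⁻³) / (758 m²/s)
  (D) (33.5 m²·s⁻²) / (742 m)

(A)

Reference: Pa·m² = N·m⁻²·m² = kg·m·s⁻².
Each option:
  (A) [kg·m·s⁻¹] / [s] = kg·m·s⁻²  ← same
  (B) N·m = kg·m·s⁻²·m = kg·m²·s⁻²
  (C) [kg·m²·s⁻³] / [m²·s⁻¹] = kg·s⁻²
  (D) [m²·s⁻²] / [m] = m·s⁻²
Only (A) matches kg·m·s⁻².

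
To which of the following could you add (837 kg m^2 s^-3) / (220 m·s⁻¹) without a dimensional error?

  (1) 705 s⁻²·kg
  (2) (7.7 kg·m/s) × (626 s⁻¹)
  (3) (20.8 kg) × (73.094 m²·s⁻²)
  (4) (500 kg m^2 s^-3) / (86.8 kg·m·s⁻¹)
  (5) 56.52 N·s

Reference: [kg·m²·s⁻³] / [m·s⁻¹] = kg·m·s⁻².
Each option:
  (1) kg·s⁻²
  (2) [kg·m·s⁻¹] · [s⁻¹] = kg·m·s⁻²  ← same
  (3) [kg] · [m²·s⁻²] = kg·m²·s⁻²
  (4) [kg·m²·s⁻³] / [kg·m·s⁻¹] = m·s⁻²
  (5) N·s = kg·m·s⁻²·s = kg·m·s⁻¹
Only (2) matches kg·m·s⁻².

(2)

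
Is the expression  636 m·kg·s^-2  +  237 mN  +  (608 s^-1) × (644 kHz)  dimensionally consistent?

Reduce each to base SI dimensions:
  636 m·kg·s^-2:  kg·m·s⁻²
  237 mN:  N = kg·m·s⁻²
  (608 s^-1) × (644 kHz):  [s⁻¹] · [s⁻¹] = s⁻²
The terms do not share a single dimension (kg·m·s⁻² vs s⁻²).

No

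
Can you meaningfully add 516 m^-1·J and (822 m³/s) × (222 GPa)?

Reduce each to base SI dimensions:
  516 m^-1·J:  J·m⁻¹ = N·m·m⁻¹ = kg·m·s⁻²
  (822 m³/s) × (222 GPa):  [m³·s⁻¹] · [kg·m⁻¹·s⁻²] = kg·m²·s⁻³
kg·m·s⁻² ≠ kg·m²·s⁻³, so they cannot be added.

No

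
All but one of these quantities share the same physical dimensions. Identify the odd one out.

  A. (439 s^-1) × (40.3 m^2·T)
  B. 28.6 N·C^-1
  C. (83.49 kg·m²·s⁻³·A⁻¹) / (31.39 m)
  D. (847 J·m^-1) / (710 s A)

Work out the base dimensions of each:
  A. [s⁻¹] · [kg·m²·s⁻²·A⁻¹] = kg·m²·s⁻³·A⁻¹
  B. N·C⁻¹ = kg·m·s⁻²·(s·A)⁻¹ = kg·m·s⁻³·A⁻¹
  C. [kg·m²·s⁻³·A⁻¹] / [m] = kg·m·s⁻³·A⁻¹
  D. [kg·m·s⁻²] / [s·A] = kg·m·s⁻³·A⁻¹
All reduce to kg·m·s⁻³·A⁻¹ except A., which is kg·m²·s⁻³·A⁻¹.

A.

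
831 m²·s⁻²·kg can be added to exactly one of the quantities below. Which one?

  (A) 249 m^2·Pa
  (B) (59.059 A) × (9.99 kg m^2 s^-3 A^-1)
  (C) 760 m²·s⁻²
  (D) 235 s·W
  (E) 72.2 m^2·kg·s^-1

(D)

Reference: kg·m²·s⁻².
Each option:
  (A) Pa·m² = N·m⁻²·m² = kg·m·s⁻²
  (B) [A] · [kg·m²·s⁻³·A⁻¹] = kg·m²·s⁻³
  (C) m²·s⁻²
  (D) W·s = J·s⁻¹·s = kg·m²·s⁻²  ← same
  (E) kg·m²·s⁻¹
Only (D) matches kg·m²·s⁻².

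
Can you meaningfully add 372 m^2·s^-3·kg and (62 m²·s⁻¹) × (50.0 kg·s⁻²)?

Yes

Expand each in SI base units:
  372 m^2·s^-3·kg:  kg·m²·s⁻³
  (62 m²·s⁻¹) × (50.0 kg·s⁻²):  [m²·s⁻¹] · [kg·s⁻²] = kg·m²·s⁻³
Both are kg·m²·s⁻³, so they have the same dimensions and can be added.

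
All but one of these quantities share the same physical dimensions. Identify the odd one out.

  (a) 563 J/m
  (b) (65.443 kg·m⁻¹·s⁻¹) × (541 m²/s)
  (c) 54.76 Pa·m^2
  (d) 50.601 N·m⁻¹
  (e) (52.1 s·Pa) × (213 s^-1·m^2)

Reduce each to base SI dimensions:
  (a) J·m⁻¹ = N·m·m⁻¹ = kg·m·s⁻²
  (b) [kg·m⁻¹·s⁻¹] · [m²·s⁻¹] = kg·m·s⁻²
  (c) Pa·m² = N·m⁻²·m² = kg·m·s⁻²
  (d) N·m⁻¹ = kg·m·s⁻²·m⁻¹ = kg·s⁻²
  (e) [kg·m⁻¹·s⁻¹] · [m²·s⁻¹] = kg·m·s⁻²
All reduce to kg·m·s⁻² except (d), which is kg·s⁻².

(d)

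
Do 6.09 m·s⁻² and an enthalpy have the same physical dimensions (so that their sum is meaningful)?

In SI base units:
  6.09 m·s⁻²:  m·s⁻²
  an enthalpy:  [enthalpy] = kg·m²·s⁻²
m·s⁻² ≠ kg·m²·s⁻², so they cannot be added.

No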